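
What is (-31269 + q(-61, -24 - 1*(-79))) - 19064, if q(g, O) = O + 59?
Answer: -50219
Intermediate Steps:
q(g, O) = 59 + O
(-31269 + q(-61, -24 - 1*(-79))) - 19064 = (-31269 + (59 + (-24 - 1*(-79)))) - 19064 = (-31269 + (59 + (-24 + 79))) - 19064 = (-31269 + (59 + 55)) - 19064 = (-31269 + 114) - 19064 = -31155 - 19064 = -50219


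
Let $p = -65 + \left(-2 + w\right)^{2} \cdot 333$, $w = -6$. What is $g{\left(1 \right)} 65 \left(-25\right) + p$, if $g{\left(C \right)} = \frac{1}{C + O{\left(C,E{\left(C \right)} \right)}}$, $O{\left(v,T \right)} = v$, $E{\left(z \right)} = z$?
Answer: $\frac{40869}{2} \approx 20435.0$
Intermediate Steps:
$g{\left(C \right)} = \frac{1}{2 C}$ ($g{\left(C \right)} = \frac{1}{C + C} = \frac{1}{2 C}$)
$p = 21247$ ($p = -65 + \left(-2 - 6\right)^{2} \cdot 333 = -65 + \left(-8\right)^{2} \cdot 333 = -65 + 64 \cdot 333 = -65 + 21312 = 21247$)
$g{\left(1 \right)} 65 \left(-25\right) + p = \frac{1}{2 \cdot 1} \cdot 65 \left(-25\right) + 21247 = \frac{1}{2} \cdot 1 \cdot 65 \left(-25\right) + 21247 = \frac{1}{2} \cdot 65 \left(-25\right) + 21247 = \frac{65}{2} \left(-25\right) + 21247 = - \frac{1625}{2} + 21247 = \frac{40869}{2}$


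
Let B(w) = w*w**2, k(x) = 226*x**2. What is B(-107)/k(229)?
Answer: -1225043/11851666 ≈ -0.10336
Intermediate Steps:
B(w) = w**3
B(-107)/k(229) = (-107)**3/((226*229**2)) = -1225043/(226*52441) = -1225043/11851666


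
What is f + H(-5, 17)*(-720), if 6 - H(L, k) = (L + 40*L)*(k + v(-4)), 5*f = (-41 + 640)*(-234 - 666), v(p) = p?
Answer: -2030940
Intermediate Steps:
f = -107820 (f = ((-41 + 640)*(-234 - 666))/5 = (599*(-900))/5 = (⅕)*(-539100) = -107820)
H(L, k) = 6 - 41*L*(-4 + k) (H(L, k) = 6 - (L + 40*L)*(k - 4) = 6 - 41*L*(-4 + k))
f + H(-5, 17)*(-720) = -107820 + (6 + 164*(-5) - 41*(-5)*17)*(-720) = -107820 + (6 - 820 + 3485)*(-720) = -107820 + 2671*(-720) = -107820 - 1923120 = -2030940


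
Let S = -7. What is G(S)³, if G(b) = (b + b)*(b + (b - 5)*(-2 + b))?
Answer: -2827145944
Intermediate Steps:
G(b) = 2*b*(b + (-5 + b)*(-2 + b)) (G(b) = (2*b)*(b + (-5 + b)*(-2 + b)) = 2*b*(b + (-5 + b)*(-2 + b)))
G(S)³ = (2*(-7)*(10 + (-7)² - 6*(-7)))³ = (2*(-7)*(10 + 49 + 42))³ = (2*(-7)*101)³ = (-1414)³ = -2827145944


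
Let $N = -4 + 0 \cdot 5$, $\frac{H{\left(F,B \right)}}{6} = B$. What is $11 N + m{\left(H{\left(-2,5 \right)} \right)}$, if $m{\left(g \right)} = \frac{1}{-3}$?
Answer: $- \frac{133}{3} \approx -44.333$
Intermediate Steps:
$H{\left(F,B \right)} = 6 B$
$m{\left(g \right)} = - \frac{1}{3}$
$N = -4$ ($N = -4 + 0 = -4$)
$11 N + m{\left(H{\left(-2,5 \right)} \right)} = 11 \left(-4\right) - \frac{1}{3} = -44 - \frac{1}{3} = - \frac{133}{3}$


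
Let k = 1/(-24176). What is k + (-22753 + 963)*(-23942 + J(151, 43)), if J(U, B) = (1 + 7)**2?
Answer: 12578811965119/24176 ≈ 5.2030e+8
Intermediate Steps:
J(U, B) = 64 (J(U, B) = 8**2 = 64)
k = -1/24176 ≈ -4.1363e-5
k + (-22753 + 963)*(-23942 + J(151, 43)) = -1/24176 + (-22753 + 963)*(-23942 + 64) = -1/24176 - 21790*(-23878) = -1/24176 + 520301620 = 12578811965119/24176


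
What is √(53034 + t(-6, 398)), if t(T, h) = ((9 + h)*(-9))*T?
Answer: 2*√18753 ≈ 273.88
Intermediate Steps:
t(T, h) = T*(-81 - 9*h) (t(T, h) = (-81 - 9*h)*T = T*(-81 - 9*h))
√(53034 + t(-6, 398)) = √(53034 - 9*(-6)*(9 + 398)) = √(53034 - 9*(-6)*407) = √(53034 + 21978) = √75012 = 2*√18753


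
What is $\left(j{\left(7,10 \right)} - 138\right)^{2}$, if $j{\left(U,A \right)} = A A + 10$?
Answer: $784$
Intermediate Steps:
$j{\left(U,A \right)} = 10 + A^{2}$ ($j{\left(U,A \right)} = A^{2} + 10 = 10 + A^{2}$)
$\left(j{\left(7,10 \right)} - 138\right)^{2} = \left(\left(10 + 10^{2}\right) - 138\right)^{2} = \left(\left(10 + 100\right) - 138\right)^{2} = \left(110 - 138\right)^{2} = \left(-28\right)^{2} = 784$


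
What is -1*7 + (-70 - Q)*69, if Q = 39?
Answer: -7528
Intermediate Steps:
-1*7 + (-70 - Q)*69 = -1*7 + (-70 - 1*39)*69 = -7 + (-70 - 39)*69 = -7 - 109*69 = -7 - 7521 = -7528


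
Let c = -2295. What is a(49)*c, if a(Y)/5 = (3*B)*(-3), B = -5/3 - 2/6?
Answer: -206550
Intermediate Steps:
B = -2 (B = -5*⅓ - 2*⅙ = -5/3 - ⅓ = -2)
a(Y) = 90 (a(Y) = 5*((3*(-2))*(-3)) = 5*(-6*(-3)) = 5*18 = 90)
a(49)*c = 90*(-2295) = -206550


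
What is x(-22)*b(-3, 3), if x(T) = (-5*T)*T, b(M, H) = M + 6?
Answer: -7260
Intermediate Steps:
b(M, H) = 6 + M
x(T) = -5*T**2 (x(T) = (-5*T)*T = -5*T**2)
x(-22)*b(-3, 3) = (-5*(-22)**2)*(6 - 3) = -5*484*3 = -2420*3 = -7260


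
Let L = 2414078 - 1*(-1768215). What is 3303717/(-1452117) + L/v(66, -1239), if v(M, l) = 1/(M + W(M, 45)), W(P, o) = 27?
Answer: 188268540591472/484039 ≈ 3.8895e+8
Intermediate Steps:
L = 4182293 (L = 2414078 + 1768215 = 4182293)
v(M, l) = 1/(27 + M) (v(M, l) = 1/(M + 27) = 1/(27 + M))
3303717/(-1452117) + L/v(66, -1239) = 3303717/(-1452117) + 4182293/(1/(27 + 66)) = 3303717*(-1/1452117) + 4182293/(1/93) = -1101239/484039 + 4182293/(1/93) = -1101239/484039 + 4182293*93 = -1101239/484039 + 388953249 = 188268540591472/484039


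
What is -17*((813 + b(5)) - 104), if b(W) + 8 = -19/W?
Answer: -59262/5 ≈ -11852.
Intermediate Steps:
b(W) = -8 - 19/W
-17*((813 + b(5)) - 104) = -17*((813 + (-8 - 19/5)) - 104) = -17*((813 - 59/5) - 104) = -17*(4006/5 - 104) = -17*3486/5 = -59262/5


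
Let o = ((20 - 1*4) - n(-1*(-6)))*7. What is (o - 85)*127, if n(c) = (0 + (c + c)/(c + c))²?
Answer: 2540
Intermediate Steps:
n(c) = 1 (n(c) = (0 + (2*c)/((2*c)))² = (0 + (2*c)*(1/(2*c)))² = (0 + 1)² = 1² = 1)
o = 105 (o = ((20 - 1*4) - 1*1)*7 = ((20 - 4) - 1)*7 = (16 - 1)*7 = 15*7 = 105)
(o - 85)*127 = (105 - 85)*127 = 20*127 = 2540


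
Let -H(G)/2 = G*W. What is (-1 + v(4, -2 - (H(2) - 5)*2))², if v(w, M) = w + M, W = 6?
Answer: 3481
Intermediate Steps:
H(G) = -12*G (H(G) = -2*G*6 = -12*G)
v(w, M) = M + w
(-1 + v(4, -2 - (H(2) - 5)*2))² = (-1 + ((-2 - (-12*2 - 5)*2) + 4))² = (-1 + ((-2 - (-24 - 5)*2) + 4))² = (-1 + ((-2 - (-29)*2) + 4))² = (-1 + ((-2 - 1*(-58)) + 4))² = (-1 + ((-2 + 58) + 4))² = (-1 + (56 + 4))² = (-1 + 60)² = 59² = 3481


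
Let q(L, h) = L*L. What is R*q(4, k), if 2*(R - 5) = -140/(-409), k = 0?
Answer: 33840/409 ≈ 82.738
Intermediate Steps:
R = 2115/409 (R = 5 + (-140/(-409))/2 = 5 + (-140*(-1/409))/2 = 5 + (½)*(140/409) = 5 + 70/409 = 2115/409 ≈ 5.1712)
q(L, h) = L²
R*q(4, k) = (2115/409)*4² = (2115/409)*16 = 33840/409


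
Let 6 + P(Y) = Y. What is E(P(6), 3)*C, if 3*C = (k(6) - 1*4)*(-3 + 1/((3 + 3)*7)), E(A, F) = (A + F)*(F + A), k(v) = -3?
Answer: 125/2 ≈ 62.500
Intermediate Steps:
P(Y) = -6 + Y
E(A, F) = (A + F)² (E(A, F) = (A + F)*(A + F) = (A + F)²)
C = 125/18 (C = ((-3 - 1*4)*(-3 + 1/((3 + 3)*7)))/3 = ((-3 - 4)*(-3 + (⅐)/6))/3 = (-7*(-3 + (⅙)*(⅐)))/3 = (-7*(-3 + 1/42))/3 = (-7*(-125/42))/3 = (⅓)*(125/6) = 125/18 ≈ 6.9444)
E(P(6), 3)*C = ((-6 + 6) + 3)²*(125/18) = (0 + 3)²*(125/18) = 3²*(125/18) = 9*(125/18) = 125/2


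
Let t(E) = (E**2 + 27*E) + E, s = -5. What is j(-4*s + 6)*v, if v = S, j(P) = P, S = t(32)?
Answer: 49920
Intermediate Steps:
t(E) = E**2 + 28*E
S = 1920 (S = 32*(28 + 32) = 32*60 = 1920)
v = 1920
j(-4*s + 6)*v = (-4*(-5) + 6)*1920 = (20 + 6)*1920 = 26*1920 = 49920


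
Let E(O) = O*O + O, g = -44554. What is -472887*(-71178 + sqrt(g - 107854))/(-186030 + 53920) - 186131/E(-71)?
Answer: -16731056966983/65658670 + 472887*I*sqrt(38102)/66055 ≈ -2.5482e+5 + 1397.4*I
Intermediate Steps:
E(O) = O + O**2 (E(O) = O**2 + O = O + O**2)
-472887*(-71178 + sqrt(g - 107854))/(-186030 + 53920) - 186131/E(-71) = -472887*(-71178 + sqrt(-44554 - 107854))/(-186030 + 53920) - 186131*(-1/(71*(1 - 71))) = -(16829575443/66055 - 472887*I*sqrt(38102)/66055) - 186131/((-71*(-70))) = -(16829575443/66055 - 472887*I*sqrt(38102)/66055) - 186131/4970 = -472887*(35589/66055 - I*sqrt(38102)/66055) - 186131*1/4970 = (-16829575443/66055 + 472887*I*sqrt(38102)/66055) - 186131/4970 = -16731056966983/65658670 + 472887*I*sqrt(38102)/66055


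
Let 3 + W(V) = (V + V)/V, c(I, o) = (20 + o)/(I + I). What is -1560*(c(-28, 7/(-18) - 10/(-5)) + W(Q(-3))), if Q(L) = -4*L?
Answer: 90805/42 ≈ 2162.0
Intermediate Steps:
c(I, o) = (20 + o)/(2*I) (c(I, o) = (20 + o)/((2*I)) = (20 + o)*(1/(2*I)) = (20 + o)/(2*I))
W(V) = -1 (W(V) = -3 + (V + V)/V = -3 + (2*V)/V = -3 + 2 = -1)
-1560*(c(-28, 7/(-18) - 10/(-5)) + W(Q(-3))) = -1560*((½)*(20 + (7/(-18) - 10/(-5)))/(-28) - 1) = -1560*((½)*(-1/28)*(20 + (7*(-1/18) - 10*(-⅕))) - 1) = -1560*((½)*(-1/28)*(20 + (-7/18 + 2)) - 1) = -1560*((½)*(-1/28)*(20 + 29/18) - 1) = -1560*((½)*(-1/28)*(389/18) - 1) = -1560*(-389/1008 - 1) = -1560*(-1397/1008) = 90805/42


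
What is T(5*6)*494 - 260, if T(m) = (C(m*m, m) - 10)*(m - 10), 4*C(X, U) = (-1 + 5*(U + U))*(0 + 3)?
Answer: 2116530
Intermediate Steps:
C(X, U) = -¾ + 15*U/2 (C(X, U) = ((-1 + 5*(U + U))*(0 + 3))/4 = ((-1 + 5*(2*U))*3)/4 = ((-1 + 10*U)*3)/4 = (-3 + 30*U)/4 = -¾ + 15*U/2)
T(m) = (-10 + m)*(-43/4 + 15*m/2) (T(m) = ((-¾ + 15*m/2) - 10)*(m - 10) = (-43/4 + 15*m/2)*(-10 + m) = (-10 + m)*(-43/4 + 15*m/2))
T(5*6)*494 - 260 = (215/2 - 1715*6/4 + 15*(5*6)²/2)*494 - 260 = (215/2 - 343/4*30 + (15/2)*30²)*494 - 260 = (215/2 - 5145/2 + (15/2)*900)*494 - 260 = (215/2 - 5145/2 + 6750)*494 - 260 = 4285*494 - 260 = 2116790 - 260 = 2116530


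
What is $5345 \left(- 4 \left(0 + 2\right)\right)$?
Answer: $-42760$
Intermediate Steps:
$5345 \left(- 4 \left(0 + 2\right)\right) = 5345 \left(\left(-4\right) 2\right) = 5345 \left(-8\right) = -42760$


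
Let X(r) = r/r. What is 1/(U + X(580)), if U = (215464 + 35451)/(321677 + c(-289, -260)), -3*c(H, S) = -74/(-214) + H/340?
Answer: 295023917/525148817 ≈ 0.56179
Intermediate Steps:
c(H, S) = -37/321 - H/1020 (c(H, S) = -(-74/(-214) + H/340)/3 = -(-74*(-1/214) + H*(1/340))/3 = -(37/107 + H/340)/3 = -37/321 - H/1020)
X(r) = 1
U = 230124900/295023917 (U = (215464 + 35451)/(321677 + (-37/321 - 1/1020*(-289))) = 250915/(321677 + (-37/321 + 17/60)) = 250915/(321677 + 1079/6420) = 250915/(2065167419/6420) = 250915*(6420/2065167419) = 230124900/295023917 ≈ 0.78002)
1/(U + X(580)) = 1/(230124900/295023917 + 1) = 1/(525148817/295023917) = 295023917/525148817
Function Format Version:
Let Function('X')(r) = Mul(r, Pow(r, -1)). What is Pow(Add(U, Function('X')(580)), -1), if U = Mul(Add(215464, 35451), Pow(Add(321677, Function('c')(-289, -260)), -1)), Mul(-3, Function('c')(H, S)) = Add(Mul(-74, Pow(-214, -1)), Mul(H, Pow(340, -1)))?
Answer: Rational(295023917, 525148817) ≈ 0.56179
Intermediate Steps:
Function('c')(H, S) = Add(Rational(-37, 321), Mul(Rational(-1, 1020), H)) (Function('c')(H, S) = Mul(Rational(-1, 3), Add(Mul(-74, Pow(-214, -1)), Mul(H, Pow(340, -1)))) = Mul(Rational(-1, 3), Add(Mul(-74, Rational(-1, 214)), Mul(H, Rational(1, 340)))) = Mul(Rational(-1, 3), Add(Rational(37, 107), Mul(Rational(1, 340), H))) = Add(Rational(-37, 321), Mul(Rational(-1, 1020), H)))
Function('X')(r) = 1
U = Rational(230124900, 295023917) (U = Mul(Add(215464, 35451), Pow(Add(321677, Add(Rational(-37, 321), Mul(Rational(-1, 1020), -289))), -1)) = Mul(250915, Pow(Add(321677, Add(Rational(-37, 321), Rational(17, 60))), -1)) = Mul(250915, Pow(Add(321677, Rational(1079, 6420)), -1)) = Mul(250915, Pow(Rational(2065167419, 6420), -1)) = Mul(250915, Rational(6420, 2065167419)) = Rational(230124900, 295023917) ≈ 0.78002)
Pow(Add(U, Function('X')(580)), -1) = Pow(Add(Rational(230124900, 295023917), 1), -1) = Pow(Rational(525148817, 295023917), -1) = Rational(295023917, 525148817)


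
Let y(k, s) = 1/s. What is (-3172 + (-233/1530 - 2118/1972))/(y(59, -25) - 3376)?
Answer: 351990130/374487237 ≈ 0.93993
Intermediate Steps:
(-3172 + (-233/1530 - 2118/1972))/(y(59, -25) - 3376) = (-3172 + (-233/1530 - 2118/1972))/(1/(-25) - 3376) = (-3172 + (-233*1/1530 - 2118*1/1972))/(-1/25 - 3376) = (-3172 + (-233/1530 - 1059/986))/(-84401/25) = (-3172 - 27206/22185)*(-25/84401) = -70398026/22185*(-25/84401) = 351990130/374487237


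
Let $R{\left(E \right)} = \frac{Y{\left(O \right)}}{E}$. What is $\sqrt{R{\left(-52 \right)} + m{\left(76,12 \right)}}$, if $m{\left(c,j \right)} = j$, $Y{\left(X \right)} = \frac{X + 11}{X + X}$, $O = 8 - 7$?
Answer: $\frac{\sqrt{8034}}{26} \approx 3.4474$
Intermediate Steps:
$O = 1$
$Y{\left(X \right)} = \frac{11 + X}{2 X}$
$R{\left(E \right)} = \frac{6}{E}$ ($R{\left(E \right)} = \frac{\frac{1}{2} \cdot 1^{-1} \left(11 + 1\right)}{E} = \frac{\frac{1}{2} \cdot 1 \cdot 12}{E} = \frac{6}{E}$)
$\sqrt{R{\left(-52 \right)} + m{\left(76,12 \right)}} = \sqrt{\frac{6}{-52} + 12} = \sqrt{6 \left(- \frac{1}{52}\right) + 12} = \sqrt{- \frac{3}{26} + 12} = \sqrt{\frac{309}{26}} = \frac{\sqrt{8034}}{26}$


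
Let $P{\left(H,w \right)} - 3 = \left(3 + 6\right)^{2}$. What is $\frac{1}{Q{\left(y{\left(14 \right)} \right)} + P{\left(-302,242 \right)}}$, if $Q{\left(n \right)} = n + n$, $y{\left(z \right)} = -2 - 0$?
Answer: $\frac{1}{80} \approx 0.0125$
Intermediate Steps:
$P{\left(H,w \right)} = 84$ ($P{\left(H,w \right)} = 3 + \left(3 + 6\right)^{2} = 3 + 9^{2} = 3 + 81 = 84$)
$y{\left(z \right)} = -2$ ($y{\left(z \right)} = -2 + 0 = -2$)
$Q{\left(n \right)} = 2 n$
$\frac{1}{Q{\left(y{\left(14 \right)} \right)} + P{\left(-302,242 \right)}} = \frac{1}{2 \left(-2\right) + 84} = \frac{1}{-4 + 84} = \frac{1}{80}$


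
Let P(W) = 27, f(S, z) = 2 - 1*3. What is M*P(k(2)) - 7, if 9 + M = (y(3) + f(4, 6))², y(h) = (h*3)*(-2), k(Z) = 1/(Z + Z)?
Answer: 9497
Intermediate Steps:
k(Z) = 1/(2*Z)
f(S, z) = -1 (f(S, z) = 2 - 3 = -1)
y(h) = -6*h (y(h) = (3*h)*(-2) = -6*h)
M = 352 (M = -9 + (-6*3 - 1)² = -9 + (-18 - 1)² = -9 + (-19)² = -9 + 361 = 352)
M*P(k(2)) - 7 = 352*27 - 7 = 9504 - 7 = 9497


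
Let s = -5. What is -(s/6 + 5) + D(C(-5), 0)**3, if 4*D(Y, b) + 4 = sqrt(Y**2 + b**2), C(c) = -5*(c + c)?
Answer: 36401/24 ≈ 1516.7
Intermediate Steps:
C(c) = -10*c
D(Y, b) = -1 + sqrt(Y**2 + b**2)/4
-(s/6 + 5) + D(C(-5), 0)**3 = -(-5/6 + 5) + (-1 + sqrt((-10*(-5))**2 + 0**2)/4)**3 = -(-5*1/6 + 5) + (-1 + sqrt(50**2 + 0)/4)**3 = -(-5/6 + 5) + (-1 + sqrt(2500 + 0)/4)**3 = -1*25/6 + (-1 + sqrt(2500)/4)**3 = -25/6 + (-1 + (1/4)*50)**3 = -25/6 + (-1 + 25/2)**3 = -25/6 + (23/2)**3 = -25/6 + 12167/8 = 36401/24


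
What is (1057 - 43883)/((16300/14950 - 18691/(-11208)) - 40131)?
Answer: 143518148592/134477443735 ≈ 1.0672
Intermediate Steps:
(1057 - 43883)/((16300/14950 - 18691/(-11208)) - 40131) = -42826/((16300*(1/14950) - 18691*(-1/11208)) - 40131) = -42826/((326/299 + 18691/11208) - 40131) = -42826/(9242417/3351192 - 40131) = -42826/(-134477443735/3351192) = -42826*(-3351192/134477443735) = 143518148592/134477443735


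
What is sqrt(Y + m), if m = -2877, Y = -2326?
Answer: 11*I*sqrt(43) ≈ 72.132*I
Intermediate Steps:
sqrt(Y + m) = sqrt(-2326 - 2877) = sqrt(-5203) = 11*I*sqrt(43)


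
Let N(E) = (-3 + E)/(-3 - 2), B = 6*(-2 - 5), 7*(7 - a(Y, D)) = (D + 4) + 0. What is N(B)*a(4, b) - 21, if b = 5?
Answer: 213/7 ≈ 30.429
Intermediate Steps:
a(Y, D) = 45/7 - D/7 (a(Y, D) = 7 - ((D + 4) + 0)/7 = 7 - ((4 + D) + 0)/7 = 7 - (4 + D)/7 = 7 + (-4/7 - D/7) = 45/7 - D/7)
B = -42 (B = 6*(-7) = -42)
N(E) = ⅗ - E/5 (N(E) = (-3 + E)/(-5) = (-3 + E)*(-⅕) = ⅗ - E/5)
N(B)*a(4, b) - 21 = (⅗ - ⅕*(-42))*(45/7 - ⅐*5) - 21 = (⅗ + 42/5)*(45/7 - 5/7) - 21 = 9*(40/7) - 21 = 360/7 - 21 = 213/7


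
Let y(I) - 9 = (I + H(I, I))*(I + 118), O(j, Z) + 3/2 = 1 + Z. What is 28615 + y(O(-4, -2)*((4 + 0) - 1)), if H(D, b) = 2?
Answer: 112065/4 ≈ 28016.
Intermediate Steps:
O(j, Z) = -1/2 + Z (O(j, Z) = -3/2 + (1 + Z) = -1/2 + Z)
y(I) = 9 + (2 + I)*(118 + I) (y(I) = 9 + (I + 2)*(I + 118) = 9 + (2 + I)*(118 + I))
28615 + y(O(-4, -2)*((4 + 0) - 1)) = 28615 + (245 + ((-1/2 - 2)*((4 + 0) - 1))**2 + 120*((-1/2 - 2)*((4 + 0) - 1))) = 28615 + (245 + (-5*(4 - 1)/2)**2 + 120*(-5*(4 - 1)/2)) = 28615 + (245 + (-5/2*3)**2 + 120*(-5/2*3)) = 28615 + (245 + (-15/2)**2 + 120*(-15/2)) = 28615 + (245 + 225/4 - 900) = 28615 - 2395/4 = 112065/4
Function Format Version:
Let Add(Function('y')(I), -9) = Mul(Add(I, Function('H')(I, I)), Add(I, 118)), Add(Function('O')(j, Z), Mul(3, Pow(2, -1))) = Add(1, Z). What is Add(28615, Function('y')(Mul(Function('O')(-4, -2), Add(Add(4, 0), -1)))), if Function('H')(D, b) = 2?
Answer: Rational(112065, 4) ≈ 28016.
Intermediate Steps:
Function('O')(j, Z) = Add(Rational(-1, 2), Z) (Function('O')(j, Z) = Add(Rational(-3, 2), Add(1, Z)) = Add(Rational(-1, 2), Z))
Function('y')(I) = Add(9, Mul(Add(2, I), Add(118, I))) (Function('y')(I) = Add(9, Mul(Add(I, 2), Add(I, 118))) = Add(9, Mul(Add(2, I), Add(118, I))))
Add(28615, Function('y')(Mul(Function('O')(-4, -2), Add(Add(4, 0), -1)))) = Add(28615, Add(245, Pow(Mul(Add(Rational(-1, 2), -2), Add(Add(4, 0), -1)), 2), Mul(120, Mul(Add(Rational(-1, 2), -2), Add(Add(4, 0), -1))))) = Add(28615, Add(245, Pow(Mul(Rational(-5, 2), Add(4, -1)), 2), Mul(120, Mul(Rational(-5, 2), Add(4, -1))))) = Add(28615, Add(245, Pow(Mul(Rational(-5, 2), 3), 2), Mul(120, Mul(Rational(-5, 2), 3)))) = Add(28615, Add(245, Pow(Rational(-15, 2), 2), Mul(120, Rational(-15, 2)))) = Add(28615, Add(245, Rational(225, 4), -900)) = Add(28615, Rational(-2395, 4)) = Rational(112065, 4)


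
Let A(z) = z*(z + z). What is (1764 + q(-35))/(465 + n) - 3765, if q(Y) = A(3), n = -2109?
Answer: -1031907/274 ≈ -3766.1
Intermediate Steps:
A(z) = 2*z**2 (A(z) = z*(2*z) = 2*z**2)
q(Y) = 18 (q(Y) = 2*3**2 = 2*9 = 18)
(1764 + q(-35))/(465 + n) - 3765 = (1764 + 18)/(465 - 2109) - 3765 = 1782/(-1644) - 3765 = 1782*(-1/1644) - 3765 = -297/274 - 3765 = -1031907/274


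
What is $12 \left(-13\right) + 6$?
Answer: $-150$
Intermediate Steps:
$12 \left(-13\right) + 6 = -156 + 6 = -150$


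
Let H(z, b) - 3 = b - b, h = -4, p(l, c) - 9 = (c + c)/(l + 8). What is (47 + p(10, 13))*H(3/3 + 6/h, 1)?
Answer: 517/3 ≈ 172.33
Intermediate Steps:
p(l, c) = 9 + 2*c/(8 + l) (p(l, c) = 9 + (c + c)/(l + 8) = 9 + (2*c)/(8 + l) = 9 + 2*c/(8 + l))
H(z, b) = 3 (H(z, b) = 3 + (b - b) = 3 + 0 = 3)
(47 + p(10, 13))*H(3/3 + 6/h, 1) = (47 + (72 + 2*13 + 9*10)/(8 + 10))*3 = (47 + (72 + 26 + 90)/18)*3 = (47 + (1/18)*188)*3 = (47 + 94/9)*3 = (517/9)*3 = 517/3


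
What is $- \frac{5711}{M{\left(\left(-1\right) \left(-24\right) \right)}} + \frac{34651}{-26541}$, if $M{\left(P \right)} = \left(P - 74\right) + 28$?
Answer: $\frac{150813329}{583902} \approx 258.29$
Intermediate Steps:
$M{\left(P \right)} = -46 + P$ ($M{\left(P \right)} = \left(-74 + P\right) + 28 = -46 + P$)
$- \frac{5711}{M{\left(\left(-1\right) \left(-24\right) \right)}} + \frac{34651}{-26541} = - \frac{5711}{-46 - -24} + \frac{34651}{-26541} = - \frac{5711}{-46 + 24} + 34651 \left(- \frac{1}{26541}\right) = - \frac{5711}{-22} - \frac{34651}{26541} = \left(-5711\right) \left(- \frac{1}{22}\right) - \frac{34651}{26541} = \frac{5711}{22} - \frac{34651}{26541} = \frac{150813329}{583902}$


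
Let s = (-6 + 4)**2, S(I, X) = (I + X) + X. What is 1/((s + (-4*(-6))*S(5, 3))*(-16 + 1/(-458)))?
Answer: -229/982086 ≈ -0.00023318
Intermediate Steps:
S(I, X) = I + 2*X
s = 4 (s = (-2)**2 = 4)
1/((s + (-4*(-6))*S(5, 3))*(-16 + 1/(-458))) = 1/((4 + (-4*(-6))*(5 + 2*3))*(-16 + 1/(-458))) = 1/((4 + 24*(5 + 6))*(-16 - 1/458)) = 1/((4 + 24*11)*(-7329/458)) = 1/((4 + 264)*(-7329/458)) = 1/(268*(-7329/458)) = 1/(-982086/229) = -229/982086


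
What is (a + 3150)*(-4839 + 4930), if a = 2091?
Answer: 476931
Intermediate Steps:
(a + 3150)*(-4839 + 4930) = (2091 + 3150)*(-4839 + 4930) = 5241*91 = 476931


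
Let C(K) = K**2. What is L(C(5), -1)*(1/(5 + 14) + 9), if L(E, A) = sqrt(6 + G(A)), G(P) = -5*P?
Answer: 172*sqrt(11)/19 ≈ 30.024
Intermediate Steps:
L(E, A) = sqrt(6 - 5*A)
L(C(5), -1)*(1/(5 + 14) + 9) = sqrt(6 - 5*(-1))*(1/(5 + 14) + 9) = sqrt(6 + 5)*(1/19 + 9) = sqrt(11)*(1/19 + 9) = sqrt(11)*(172/19) = 172*sqrt(11)/19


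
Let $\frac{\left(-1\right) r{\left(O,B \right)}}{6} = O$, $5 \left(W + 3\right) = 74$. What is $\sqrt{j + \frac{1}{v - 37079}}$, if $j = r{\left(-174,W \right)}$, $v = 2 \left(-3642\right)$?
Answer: $\frac{\sqrt{2054671058473}}{44363} \approx 32.311$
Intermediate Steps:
$W = \frac{59}{5}$ ($W = -3 + \frac{1}{5} \cdot 74 = -3 + \frac{74}{5} = \frac{59}{5} \approx 11.8$)
$v = -7284$
$r{\left(O,B \right)} = - 6 O$
$j = 1044$ ($j = \left(-6\right) \left(-174\right) = 1044$)
$\sqrt{j + \frac{1}{v - 37079}} = \sqrt{1044 + \frac{1}{-7284 - 37079}} = \sqrt{1044 + \frac{1}{-44363}} = \sqrt{1044 - \frac{1}{44363}} = \sqrt{\frac{46314971}{44363}} = \frac{\sqrt{2054671058473}}{44363}$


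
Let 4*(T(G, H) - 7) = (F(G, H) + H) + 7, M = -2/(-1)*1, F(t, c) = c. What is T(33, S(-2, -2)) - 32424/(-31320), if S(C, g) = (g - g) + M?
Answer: 56299/5220 ≈ 10.785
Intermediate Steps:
M = 2 (M = -2*(-1)*1 = 2*1 = 2)
S(C, g) = 2 (S(C, g) = (g - g) + 2 = 0 + 2 = 2)
T(G, H) = 35/4 + H/2 (T(G, H) = 7 + ((H + H) + 7)/4 = 7 + (2*H + 7)/4 = 7 + (7 + 2*H)/4 = 7 + (7/4 + H/2) = 35/4 + H/2)
T(33, S(-2, -2)) - 32424/(-31320) = (35/4 + (½)*2) - 32424/(-31320) = (35/4 + 1) - 32424*(-1)/31320 = 39/4 - 1*(-1351/1305) = 39/4 + 1351/1305 = 56299/5220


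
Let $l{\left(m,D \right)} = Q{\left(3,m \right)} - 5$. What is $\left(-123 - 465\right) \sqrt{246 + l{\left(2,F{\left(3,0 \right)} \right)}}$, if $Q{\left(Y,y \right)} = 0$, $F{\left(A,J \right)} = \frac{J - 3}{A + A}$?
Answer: $- 588 \sqrt{241} \approx -9128.2$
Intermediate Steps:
$F{\left(A,J \right)} = \frac{-3 + J}{2 A}$
$l{\left(m,D \right)} = -5$ ($l{\left(m,D \right)} = 0 - 5 = -5$)
$\left(-123 - 465\right) \sqrt{246 + l{\left(2,F{\left(3,0 \right)} \right)}} = \left(-123 - 465\right) \sqrt{246 - 5} = - 588 \sqrt{241}$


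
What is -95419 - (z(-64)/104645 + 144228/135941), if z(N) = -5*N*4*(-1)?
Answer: -271480457452107/2845109189 ≈ -95420.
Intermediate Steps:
z(N) = 20*N (z(N) = -5*4*N*(-1) = -(-20)*N = 20*N)
-95419 - (z(-64)/104645 + 144228/135941) = -95419 - ((20*(-64))/104645 + 144228/135941) = -95419 - (-1280*1/104645 + 144228*(1/135941)) = -95419 - (-256/20929 + 144228/135941) = -95419 - 1*2983746916/2845109189 = -95419 - 2983746916/2845109189 = -271480457452107/2845109189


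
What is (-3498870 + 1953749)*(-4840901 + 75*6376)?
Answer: 6740900931821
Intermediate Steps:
(-3498870 + 1953749)*(-4840901 + 75*6376) = -1545121*(-4840901 + 478200) = -1545121*(-4362701) = 6740900931821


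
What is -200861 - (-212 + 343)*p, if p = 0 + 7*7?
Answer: -207280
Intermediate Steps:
p = 49 (p = 0 + 49 = 49)
-200861 - (-212 + 343)*p = -200861 - (-212 + 343)*49 = -200861 - 131*49 = -200861 - 1*6419 = -200861 - 6419 = -207280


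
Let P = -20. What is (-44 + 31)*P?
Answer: 260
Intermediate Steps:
(-44 + 31)*P = (-44 + 31)*(-20) = -13*(-20) = 260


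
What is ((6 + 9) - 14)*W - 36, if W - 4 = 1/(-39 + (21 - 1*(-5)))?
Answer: -417/13 ≈ -32.077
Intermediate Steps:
W = 51/13 (W = 4 + 1/(-39 + (21 - 1*(-5))) = 4 + 1/(-39 + (21 + 5)) = 4 + 1/(-39 + 26) = 4 + 1/(-13) = 4 - 1/13 = 51/13 ≈ 3.9231)
((6 + 9) - 14)*W - 36 = ((6 + 9) - 14)*(51/13) - 36 = (15 - 14)*(51/13) - 36 = 1*(51/13) - 36 = 51/13 - 36 = -417/13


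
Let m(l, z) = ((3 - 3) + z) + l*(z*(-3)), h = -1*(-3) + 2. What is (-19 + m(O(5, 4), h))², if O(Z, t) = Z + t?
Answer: 22201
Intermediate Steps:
h = 5 (h = 3 + 2 = 5)
m(l, z) = z - 3*l*z (m(l, z) = (0 + z) + l*(-3*z) = z - 3*l*z)
(-19 + m(O(5, 4), h))² = (-19 + 5*(1 - 3*(5 + 4)))² = (-19 + 5*(1 - 3*9))² = (-19 + 5*(1 - 27))² = (-19 + 5*(-26))² = (-19 - 130)² = (-149)² = 22201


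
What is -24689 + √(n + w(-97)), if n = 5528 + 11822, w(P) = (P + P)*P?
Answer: -24689 + 2*√9042 ≈ -24499.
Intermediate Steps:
w(P) = 2*P² (w(P) = (2*P)*P = 2*P²)
n = 17350
-24689 + √(n + w(-97)) = -24689 + √(17350 + 2*(-97)²) = -24689 + √(17350 + 2*9409) = -24689 + √(17350 + 18818) = -24689 + √36168 = -24689 + 2*√9042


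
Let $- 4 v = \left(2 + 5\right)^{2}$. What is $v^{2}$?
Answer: $\frac{2401}{16} \approx 150.06$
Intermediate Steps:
$v = - \frac{49}{4}$ ($v = - \frac{\left(2 + 5\right)^{2}}{4} = - \frac{7^{2}}{4} = \left(- \frac{1}{4}\right) 49 = - \frac{49}{4} \approx -12.25$)
$v^{2} = \left(- \frac{49}{4}\right)^{2} = \frac{2401}{16}$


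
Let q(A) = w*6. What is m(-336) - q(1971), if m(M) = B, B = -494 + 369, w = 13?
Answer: -203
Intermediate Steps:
B = -125
m(M) = -125
q(A) = 78 (q(A) = 13*6 = 78)
m(-336) - q(1971) = -125 - 1*78 = -125 - 78 = -203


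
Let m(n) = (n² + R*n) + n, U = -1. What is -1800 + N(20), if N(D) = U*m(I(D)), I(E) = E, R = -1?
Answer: -2200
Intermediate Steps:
m(n) = n² (m(n) = (n² - n) + n = n²)
N(D) = -D²
-1800 + N(20) = -1800 - 1*20² = -1800 - 1*400 = -1800 - 400 = -2200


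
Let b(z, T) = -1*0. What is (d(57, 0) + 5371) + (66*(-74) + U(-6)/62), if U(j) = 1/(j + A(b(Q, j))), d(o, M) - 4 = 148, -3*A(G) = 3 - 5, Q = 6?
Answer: 633885/992 ≈ 639.00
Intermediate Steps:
b(z, T) = 0
A(G) = ⅔ (A(G) = -(3 - 5)/3 = -⅓*(-2) = ⅔)
d(o, M) = 152 (d(o, M) = 4 + 148 = 152)
U(j) = 1/(⅔ + j) (U(j) = 1/(j + ⅔) = 1/(⅔ + j))
(d(57, 0) + 5371) + (66*(-74) + U(-6)/62) = (152 + 5371) + (66*(-74) + (3/(2 + 3*(-6)))/62) = 5523 + (-4884 + (3/(2 - 18))*(1/62)) = 5523 + (-4884 + (3/(-16))*(1/62)) = 5523 + (-4884 + (3*(-1/16))*(1/62)) = 5523 + (-4884 - 3/16*1/62) = 5523 + (-4884 - 3/992) = 5523 - 4844931/992 = 633885/992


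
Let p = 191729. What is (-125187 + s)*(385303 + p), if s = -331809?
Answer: -263701315872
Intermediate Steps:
(-125187 + s)*(385303 + p) = (-125187 - 331809)*(385303 + 191729) = -456996*577032 = -263701315872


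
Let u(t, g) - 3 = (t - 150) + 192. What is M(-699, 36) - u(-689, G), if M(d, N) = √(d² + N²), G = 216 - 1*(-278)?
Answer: 644 + 3*√54433 ≈ 1343.9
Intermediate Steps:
G = 494 (G = 216 + 278 = 494)
u(t, g) = 45 + t (u(t, g) = 3 + ((t - 150) + 192) = 3 + ((-150 + t) + 192) = 3 + (42 + t) = 45 + t)
M(d, N) = √(N² + d²)
M(-699, 36) - u(-689, G) = √(36² + (-699)²) - (45 - 689) = √(1296 + 488601) - 1*(-644) = √489897 + 644 = 3*√54433 + 644 = 644 + 3*√54433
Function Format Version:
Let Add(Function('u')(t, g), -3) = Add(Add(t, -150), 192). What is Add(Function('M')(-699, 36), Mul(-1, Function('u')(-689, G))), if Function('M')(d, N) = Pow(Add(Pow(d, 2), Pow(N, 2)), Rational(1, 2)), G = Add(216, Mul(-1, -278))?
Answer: Add(644, Mul(3, Pow(54433, Rational(1, 2)))) ≈ 1343.9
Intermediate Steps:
G = 494 (G = Add(216, 278) = 494)
Function('u')(t, g) = Add(45, t) (Function('u')(t, g) = Add(3, Add(Add(t, -150), 192)) = Add(3, Add(Add(-150, t), 192)) = Add(3, Add(42, t)) = Add(45, t))
Function('M')(d, N) = Pow(Add(Pow(N, 2), Pow(d, 2)), Rational(1, 2))
Add(Function('M')(-699, 36), Mul(-1, Function('u')(-689, G))) = Add(Pow(Add(Pow(36, 2), Pow(-699, 2)), Rational(1, 2)), Mul(-1, Add(45, -689))) = Add(Pow(Add(1296, 488601), Rational(1, 2)), Mul(-1, -644)) = Add(Pow(489897, Rational(1, 2)), 644) = Add(Mul(3, Pow(54433, Rational(1, 2))), 644) = Add(644, Mul(3, Pow(54433, Rational(1, 2))))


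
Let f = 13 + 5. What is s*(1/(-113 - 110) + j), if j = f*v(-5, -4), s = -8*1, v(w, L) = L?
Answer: 128456/223 ≈ 576.04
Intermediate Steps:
s = -8
f = 18
j = -72 (j = 18*(-4) = -72)
s*(1/(-113 - 110) + j) = -8*(1/(-113 - 110) - 72) = -8*(1/(-223) - 72) = -8*(-1/223 - 72) = -8*(-16057/223) = 128456/223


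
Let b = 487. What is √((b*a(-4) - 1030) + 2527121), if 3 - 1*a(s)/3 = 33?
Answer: √2482261 ≈ 1575.5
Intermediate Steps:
a(s) = -90 (a(s) = 9 - 3*33 = 9 - 99 = -90)
√((b*a(-4) - 1030) + 2527121) = √((487*(-90) - 1030) + 2527121) = √((-43830 - 1030) + 2527121) = √(-44860 + 2527121) = √2482261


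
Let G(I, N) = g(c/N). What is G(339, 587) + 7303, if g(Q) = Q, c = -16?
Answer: 4286845/587 ≈ 7303.0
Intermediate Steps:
G(I, N) = -16/N
G(339, 587) + 7303 = -16/587 + 7303 = 4286845/587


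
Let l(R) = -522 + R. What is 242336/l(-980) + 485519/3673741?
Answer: -444775224719/2758979491 ≈ -161.21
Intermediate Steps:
242336/l(-980) + 485519/3673741 = 242336/(-522 - 980) + 485519/3673741 = 242336/(-1502) + 485519*(1/3673741) = 242336*(-1/1502) + 485519/3673741 = -121168/751 + 485519/3673741 = -444775224719/2758979491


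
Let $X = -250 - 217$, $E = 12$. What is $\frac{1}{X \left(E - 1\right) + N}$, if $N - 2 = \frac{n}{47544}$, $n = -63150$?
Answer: $- \frac{7924}{40700265} \approx -0.00019469$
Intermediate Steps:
$X = -467$ ($X = -250 - 217 = -467$)
$N = \frac{5323}{7924}$ ($N = 2 - \frac{63150}{47544} = 2 - \frac{10525}{7924} = \frac{5323}{7924} \approx 0.67176$)
$\frac{1}{X \left(E - 1\right) + N} = \frac{1}{- 467 \left(12 - 1\right) + \frac{5323}{7924}} = \frac{1}{\left(-467\right) 11 + \frac{5323}{7924}} = \frac{1}{-5137 + \frac{5323}{7924}} = \frac{1}{- \frac{40700265}{7924}} = - \frac{7924}{40700265}$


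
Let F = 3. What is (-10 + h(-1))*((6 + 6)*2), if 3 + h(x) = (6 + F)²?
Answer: 1632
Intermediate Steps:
h(x) = 78 (h(x) = -3 + (6 + 3)² = -3 + 9² = -3 + 81 = 78)
(-10 + h(-1))*((6 + 6)*2) = (-10 + 78)*((6 + 6)*2) = 68*(12*2) = 68*24 = 1632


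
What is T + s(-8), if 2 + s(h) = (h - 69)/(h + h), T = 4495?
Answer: 71965/16 ≈ 4497.8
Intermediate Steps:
s(h) = -2 + (-69 + h)/(2*h) (s(h) = -2 + (h - 69)/(h + h) = -2 + (-69 + h)/((2*h)) = -2 + (-69 + h)*(1/(2*h)) = -2 + (-69 + h)/(2*h))
T + s(-8) = 4495 + (3/2)*(-23 - 1*(-8))/(-8) = 4495 + (3/2)*(-⅛)*(-23 + 8) = 4495 + (3/2)*(-⅛)*(-15) = 4495 + 45/16 = 71965/16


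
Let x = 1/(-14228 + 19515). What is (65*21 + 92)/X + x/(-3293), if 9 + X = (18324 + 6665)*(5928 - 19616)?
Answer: -25708552028/5955111894309131 ≈ -4.3171e-6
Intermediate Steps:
X = -342049441 (X = -9 + (18324 + 6665)*(5928 - 19616) = -9 + 24989*(-13688) = -9 - 342049432 = -342049441)
x = 1/5287 ≈ 0.00018914
(65*21 + 92)/X + x/(-3293) = (65*21 + 92)/(-342049441) + (1/5287)/(-3293) = (1365 + 92)*(-1/342049441) + (1/5287)*(-1/3293) = 1457*(-1/342049441) - 1/17410091 = -1457/342049441 - 1/17410091 = -25708552028/5955111894309131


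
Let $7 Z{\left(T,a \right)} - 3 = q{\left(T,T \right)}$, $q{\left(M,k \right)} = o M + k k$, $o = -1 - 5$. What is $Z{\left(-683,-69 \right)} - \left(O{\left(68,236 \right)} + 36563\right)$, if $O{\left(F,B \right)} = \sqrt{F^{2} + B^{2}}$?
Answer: $\frac{214649}{7} - 4 \sqrt{3770} \approx 30419.0$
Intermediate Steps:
$o = -6$ ($o = -1 - 5 = -6$)
$q{\left(M,k \right)} = k^{2} - 6 M$ ($q{\left(M,k \right)} = - 6 M + k k = - 6 M + k^{2} = k^{2} - 6 M$)
$Z{\left(T,a \right)} = \frac{3}{7} - \frac{6 T}{7} + \frac{T^{2}}{7}$ ($Z{\left(T,a \right)} = \frac{3}{7} + \frac{T^{2} - 6 T}{7} = \frac{3}{7} + \left(- \frac{6 T}{7} + \frac{T^{2}}{7}\right) = \frac{3}{7} - \frac{6 T}{7} + \frac{T^{2}}{7}$)
$O{\left(F,B \right)} = \sqrt{B^{2} + F^{2}}$
$Z{\left(-683,-69 \right)} - \left(O{\left(68,236 \right)} + 36563\right) = \left(\frac{3}{7} - - \frac{4098}{7} + \frac{\left(-683\right)^{2}}{7}\right) - \left(\sqrt{236^{2} + 68^{2}} + 36563\right) = \left(\frac{3}{7} + \frac{4098}{7} + \frac{1}{7} \cdot 466489\right) - \left(\sqrt{55696 + 4624} + 36563\right) = \left(\frac{3}{7} + \frac{4098}{7} + \frac{466489}{7}\right) - \left(\sqrt{60320} + 36563\right) = \frac{470590}{7} - \left(4 \sqrt{3770} + 36563\right) = \frac{470590}{7} - \left(36563 + 4 \sqrt{3770}\right) = \frac{214649}{7} - 4 \sqrt{3770}$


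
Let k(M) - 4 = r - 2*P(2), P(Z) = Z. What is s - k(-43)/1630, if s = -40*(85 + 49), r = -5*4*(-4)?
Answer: -873688/163 ≈ -5360.0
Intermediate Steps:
r = 80 (r = -20*(-4) = 80)
k(M) = 80 (k(M) = 4 + (80 - 2*2) = 4 + (80 - 4) = 4 + 76 = 80)
s = -5360 (s = -40*134 = -5360)
s - k(-43)/1630 = -5360 - 80/1630 = -5360 - 1*8/163 = -5360 - 8/163 = -873688/163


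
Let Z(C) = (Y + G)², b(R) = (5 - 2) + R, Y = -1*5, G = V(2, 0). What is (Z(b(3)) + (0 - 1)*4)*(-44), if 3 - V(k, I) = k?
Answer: -528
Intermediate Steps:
V(k, I) = 3 - k
G = 1 (G = 3 - 1*2 = 3 - 2 = 1)
Y = -5
b(R) = 3 + R
Z(C) = 16 (Z(C) = (-5 + 1)² = (-4)² = 16)
(Z(b(3)) + (0 - 1)*4)*(-44) = (16 + (0 - 1)*4)*(-44) = (16 - 1*4)*(-44) = (16 - 4)*(-44) = 12*(-44) = -528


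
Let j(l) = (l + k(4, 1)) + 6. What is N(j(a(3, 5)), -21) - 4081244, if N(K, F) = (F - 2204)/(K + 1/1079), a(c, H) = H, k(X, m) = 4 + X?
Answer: -83676065263/20502 ≈ -4.0814e+6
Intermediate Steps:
j(l) = 14 + l (j(l) = (l + (4 + 4)) + 6 = (l + 8) + 6 = (8 + l) + 6 = 14 + l)
N(K, F) = (-2204 + F)/(1/1079 + K) (N(K, F) = (-2204 + F)/(K + 1/1079) = (-2204 + F)/(1/1079 + K))
N(j(a(3, 5)), -21) - 4081244 = 1079*(-2204 - 21)/(1 + 1079*(14 + 5)) - 4081244 = 1079*(-2225)/(1 + 1079*19) - 4081244 = 1079*(-2225)/(1 + 20501) - 4081244 = 1079*(-2225)/20502 - 4081244 = 1079*(1/20502)*(-2225) - 4081244 = -2400775/20502 - 4081244 = -83676065263/20502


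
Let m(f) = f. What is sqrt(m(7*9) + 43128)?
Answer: 3*sqrt(4799) ≈ 207.82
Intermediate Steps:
sqrt(m(7*9) + 43128) = sqrt(7*9 + 43128) = sqrt(63 + 43128) = sqrt(43191) = 3*sqrt(4799)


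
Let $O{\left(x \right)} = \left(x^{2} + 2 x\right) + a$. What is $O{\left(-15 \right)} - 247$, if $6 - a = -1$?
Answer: $-45$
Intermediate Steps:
$a = 7$ ($a = 6 - -1 = 6 + 1 = 7$)
$O{\left(x \right)} = 7 + x^{2} + 2 x$ ($O{\left(x \right)} = \left(x^{2} + 2 x\right) + 7 = 7 + x^{2} + 2 x$)
$O{\left(-15 \right)} - 247 = \left(7 + \left(-15\right)^{2} + 2 \left(-15\right)\right) - 247 = \left(7 + 225 - 30\right) - 247 = 202 - 247 = -45$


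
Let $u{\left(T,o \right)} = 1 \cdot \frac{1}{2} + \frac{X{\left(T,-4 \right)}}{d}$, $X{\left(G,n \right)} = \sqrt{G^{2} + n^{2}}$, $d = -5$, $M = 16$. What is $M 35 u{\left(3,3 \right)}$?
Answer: $-280$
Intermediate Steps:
$u{\left(T,o \right)} = \frac{1}{2} - \frac{\sqrt{16 + T^{2}}}{5}$ ($u{\left(T,o \right)} = 1 \cdot \frac{1}{2} + \frac{\sqrt{T^{2} + \left(-4\right)^{2}}}{-5} = 1 \cdot \frac{1}{2} + \sqrt{T^{2} + 16} \left(- \frac{1}{5}\right) = \frac{1}{2} + \sqrt{16 + T^{2}} \left(- \frac{1}{5}\right) = \frac{1}{2} - \frac{\sqrt{16 + T^{2}}}{5}$)
$M 35 u{\left(3,3 \right)} = 16 \cdot 35 \left(\frac{1}{2} - \frac{\sqrt{16 + 3^{2}}}{5}\right) = 560 \left(\frac{1}{2} - \frac{\sqrt{16 + 9}}{5}\right) = 560 \left(\frac{1}{2} - \frac{\sqrt{25}}{5}\right) = 560 \left(\frac{1}{2} - 1\right) = 560 \left(- \frac{1}{2}\right) = -280$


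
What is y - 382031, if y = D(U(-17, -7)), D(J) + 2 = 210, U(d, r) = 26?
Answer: -381823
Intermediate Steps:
D(J) = 208 (D(J) = -2 + 210 = 208)
y = 208
y - 382031 = 208 - 382031 = -381823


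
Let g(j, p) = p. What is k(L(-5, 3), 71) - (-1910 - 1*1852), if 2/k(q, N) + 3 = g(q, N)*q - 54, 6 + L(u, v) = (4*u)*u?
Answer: 24893156/6617 ≈ 3762.0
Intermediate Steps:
L(u, v) = -6 + 4*u² (L(u, v) = -6 + (4*u)*u = -6 + 4*u²)
k(q, N) = 2/(-57 + N*q) (k(q, N) = 2/(-3 + (N*q - 54)) = 2/(-3 + (-54 + N*q)) = 2/(-57 + N*q))
k(L(-5, 3), 71) - (-1910 - 1*1852) = 2/(-57 + 71*(-6 + 4*(-5)²)) - (-1910 - 1*1852) = 2/(-57 + 71*(-6 + 4*25)) - (-1910 - 1852) = 2/(-57 + 71*(-6 + 100)) - 1*(-3762) = 2/(-57 + 71*94) + 3762 = 2/(-57 + 6674) + 3762 = 2/6617 + 3762 = 24893156/6617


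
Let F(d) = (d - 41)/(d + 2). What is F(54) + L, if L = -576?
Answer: -32243/56 ≈ -575.77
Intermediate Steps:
F(d) = (-41 + d)/(2 + d)
F(54) + L = (-41 + 54)/(2 + 54) - 576 = 13/56 - 576 = -32243/56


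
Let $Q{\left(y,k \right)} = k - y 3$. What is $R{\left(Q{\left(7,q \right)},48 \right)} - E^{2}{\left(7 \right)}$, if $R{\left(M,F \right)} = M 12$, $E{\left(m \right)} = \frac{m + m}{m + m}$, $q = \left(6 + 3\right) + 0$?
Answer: $-145$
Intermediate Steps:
$q = 9$ ($q = 9 + 0 = 9$)
$E{\left(m \right)} = 1$ ($E{\left(m \right)} = \frac{2 m}{2 m} = 2 m \frac{1}{2 m} = 1$)
$Q{\left(y,k \right)} = k - 3 y$
$R{\left(M,F \right)} = 12 M$
$R{\left(Q{\left(7,q \right)},48 \right)} - E^{2}{\left(7 \right)} = 12 \left(9 - 21\right) - 1^{2} = 12 \left(9 - 21\right) - 1 = 12 \left(-12\right) - 1 = -144 - 1 = -145$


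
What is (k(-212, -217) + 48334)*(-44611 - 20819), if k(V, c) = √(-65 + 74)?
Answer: -3162689910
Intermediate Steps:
k(V, c) = 3 (k(V, c) = √9 = 3)
(k(-212, -217) + 48334)*(-44611 - 20819) = (3 + 48334)*(-44611 - 20819) = 48337*(-65430) = -3162689910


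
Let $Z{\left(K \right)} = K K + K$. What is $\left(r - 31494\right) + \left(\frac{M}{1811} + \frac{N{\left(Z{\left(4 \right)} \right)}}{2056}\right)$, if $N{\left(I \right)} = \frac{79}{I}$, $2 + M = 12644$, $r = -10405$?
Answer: $- \frac{3119628157571}{74468320} \approx -41892.0$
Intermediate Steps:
$Z{\left(K \right)} = K + K^{2}$ ($Z{\left(K \right)} = K^{2} + K = K + K^{2}$)
$M = 12642$ ($M = -2 + 12644 = 12642$)
$\left(r - 31494\right) + \left(\frac{M}{1811} + \frac{N{\left(Z{\left(4 \right)} \right)}}{2056}\right) = \left(-10405 - 31494\right) + \left(\frac{12642}{1811} + \frac{79 \frac{1}{4 \left(1 + 4\right)}}{2056}\right) = -41899 + \left(12642 \cdot \frac{1}{1811} + \frac{79}{4 \cdot 5} \cdot \frac{1}{2056}\right) = -41899 + \left(\frac{12642}{1811} + \frac{79}{20} \cdot \frac{1}{2056}\right) = -41899 + \left(\frac{12642}{1811} + \frac{79}{41120}\right) = -41899 + \frac{519982109}{74468320} = - \frac{3119628157571}{74468320}$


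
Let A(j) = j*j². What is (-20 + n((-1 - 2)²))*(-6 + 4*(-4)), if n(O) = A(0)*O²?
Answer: 440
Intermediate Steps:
A(j) = j³
n(O) = 0 (n(O) = 0³*O² = 0*O² = 0)
(-20 + n((-1 - 2)²))*(-6 + 4*(-4)) = (-20 + 0)*(-6 + 4*(-4)) = -20*(-6 - 16) = -20*(-22) = 440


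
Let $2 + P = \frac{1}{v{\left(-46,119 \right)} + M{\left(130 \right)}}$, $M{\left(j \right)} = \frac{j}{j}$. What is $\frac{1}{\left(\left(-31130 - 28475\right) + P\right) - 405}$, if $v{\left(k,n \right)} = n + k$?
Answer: $- \frac{74}{4440887} \approx -1.6663 \cdot 10^{-5}$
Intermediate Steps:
$v{\left(k,n \right)} = k + n$
$M{\left(j \right)} = 1$
$P = - \frac{147}{74}$ ($P = -2 + \frac{1}{\left(-46 + 119\right) + 1} = -2 + \frac{1}{73 + 1} = -2 + \frac{1}{74} = - \frac{147}{74} \approx -1.9865$)
$\frac{1}{\left(\left(-31130 - 28475\right) + P\right) - 405} = \frac{1}{\left(\left(-31130 - 28475\right) - \frac{147}{74}\right) - 405} = \frac{1}{\left(-59605 - \frac{147}{74}\right) - 405} = \frac{1}{- \frac{4410917}{74} - 405} = \frac{1}{- \frac{4440887}{74}} = - \frac{74}{4440887}$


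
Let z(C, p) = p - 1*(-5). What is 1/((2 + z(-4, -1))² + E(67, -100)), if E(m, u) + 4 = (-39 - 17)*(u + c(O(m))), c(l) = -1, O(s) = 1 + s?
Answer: 1/5688 ≈ 0.00017581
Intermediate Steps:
E(m, u) = 52 - 56*u (E(m, u) = -4 + (-39 - 17)*(u - 1) = -4 - 56*(-1 + u) = -4 + (56 - 56*u) = 52 - 56*u)
z(C, p) = 5 + p (z(C, p) = p + 5 = 5 + p)
1/((2 + z(-4, -1))² + E(67, -100)) = 1/((2 + (5 - 1))² + (52 - 56*(-100))) = 1/((2 + 4)² + (52 + 5600)) = 1/(6² + 5652) = 1/(36 + 5652) = 1/5688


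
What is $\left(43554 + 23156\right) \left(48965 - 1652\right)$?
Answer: $3156250230$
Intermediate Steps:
$\left(43554 + 23156\right) \left(48965 - 1652\right) = 66710 \cdot 47313 = 3156250230$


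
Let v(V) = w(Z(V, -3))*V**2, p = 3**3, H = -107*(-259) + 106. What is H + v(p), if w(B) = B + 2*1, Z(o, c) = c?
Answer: 27090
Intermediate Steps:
H = 27819 (H = 27713 + 106 = 27819)
p = 27
w(B) = 2 + B (w(B) = B + 2 = 2 + B)
v(V) = -V**2 (v(V) = (2 - 3)*V**2 = -V**2)
H + v(p) = 27819 - 1*27**2 = 27819 - 1*729 = 27819 - 729 = 27090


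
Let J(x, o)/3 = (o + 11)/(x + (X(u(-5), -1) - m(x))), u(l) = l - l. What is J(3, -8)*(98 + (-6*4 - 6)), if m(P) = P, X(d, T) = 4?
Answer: 153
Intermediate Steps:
u(l) = 0
J(x, o) = 33/4 + 3*o/4 (J(x, o) = 3*((o + 11)/(x + (4 - x))) = 3*((11 + o)/4) = 3*((11 + o)*(¼)) = 3*(11/4 + o/4) = 33/4 + 3*o/4)
J(3, -8)*(98 + (-6*4 - 6)) = (33/4 + (¾)*(-8))*(98 + (-6*4 - 6)) = (33/4 - 6)*(98 + (-24 - 6)) = 9*(98 - 30)/4 = (9/4)*68 = 153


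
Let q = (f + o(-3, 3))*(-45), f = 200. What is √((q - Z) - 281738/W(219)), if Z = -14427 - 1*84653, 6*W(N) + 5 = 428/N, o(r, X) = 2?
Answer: √286961450354/667 ≈ 803.13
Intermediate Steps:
q = -9090 (q = (200 + 2)*(-45) = 202*(-45) = -9090)
W(N) = -⅚ + 214/(3*N) (W(N) = -⅚ + (428/N)/6 = -⅚ + 214/(3*N))
Z = -99080 (Z = -14427 - 84653 = -99080)
√((q - Z) - 281738/W(219)) = √((-9090 - 1*(-99080)) - 281738*1314/(428 - 5*219)) = √((-9090 + 99080) - 281738*1314/(428 - 1095)) = √(89990 - 281738/((⅙)*(1/219)*(-667))) = √(89990 - 281738/(-667/1314)) = √(89990 - 281738*(-1314/667)) = √(89990 + 370203732/667) = √(430227062/667) = √286961450354/667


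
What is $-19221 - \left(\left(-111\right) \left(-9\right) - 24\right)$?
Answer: $-20196$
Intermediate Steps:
$-19221 - \left(\left(-111\right) \left(-9\right) - 24\right) = -19221 - \left(999 - 24\right) = -19221 - 975 = -20196$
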